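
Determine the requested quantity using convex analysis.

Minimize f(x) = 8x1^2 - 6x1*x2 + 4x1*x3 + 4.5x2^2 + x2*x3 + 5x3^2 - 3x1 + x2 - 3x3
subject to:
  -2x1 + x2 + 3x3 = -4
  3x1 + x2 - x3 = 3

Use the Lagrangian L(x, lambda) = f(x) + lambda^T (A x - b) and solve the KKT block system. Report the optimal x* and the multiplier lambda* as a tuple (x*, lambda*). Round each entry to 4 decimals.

Form the Lagrangian:
  L(x, lambda) = (1/2) x^T Q x + c^T x + lambda^T (A x - b)
Stationarity (grad_x L = 0): Q x + c + A^T lambda = 0.
Primal feasibility: A x = b.

This gives the KKT block system:
  [ Q   A^T ] [ x     ]   [-c ]
  [ A    0  ] [ lambda ] = [ b ]

Solving the linear system:
  x*      = (0.6985, 0.0277, -0.8769)
  lambda* = (3.1916, 0.6271)
  f(x*)   = 5.724

x* = (0.6985, 0.0277, -0.8769), lambda* = (3.1916, 0.6271)


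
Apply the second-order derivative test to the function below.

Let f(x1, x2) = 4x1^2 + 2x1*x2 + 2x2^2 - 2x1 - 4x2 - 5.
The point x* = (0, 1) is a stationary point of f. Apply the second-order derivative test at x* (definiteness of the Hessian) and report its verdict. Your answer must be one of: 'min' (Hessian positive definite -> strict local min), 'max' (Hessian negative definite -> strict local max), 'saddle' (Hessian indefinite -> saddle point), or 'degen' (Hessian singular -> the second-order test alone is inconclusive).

Compute the Hessian H = grad^2 f:
  H = [[8, 2], [2, 4]]
Verify stationarity: grad f(x*) = H x* + g = (0, 0).
Eigenvalues of H: 3.1716, 8.8284.
Both eigenvalues > 0, so H is positive definite -> x* is a strict local min.

min


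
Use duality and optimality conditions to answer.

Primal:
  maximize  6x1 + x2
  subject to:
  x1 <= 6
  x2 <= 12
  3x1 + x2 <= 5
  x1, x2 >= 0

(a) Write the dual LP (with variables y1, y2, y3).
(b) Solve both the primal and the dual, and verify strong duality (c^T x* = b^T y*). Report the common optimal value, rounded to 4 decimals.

The standard primal-dual pair for 'max c^T x s.t. A x <= b, x >= 0' is:
  Dual:  min b^T y  s.t.  A^T y >= c,  y >= 0.

So the dual LP is:
  minimize  6y1 + 12y2 + 5y3
  subject to:
    y1 + 3y3 >= 6
    y2 + y3 >= 1
    y1, y2, y3 >= 0

Solving the primal: x* = (1.6667, 0).
  primal value c^T x* = 10.
Solving the dual: y* = (0, 0, 2).
  dual value b^T y* = 10.
Strong duality: c^T x* = b^T y*. Confirmed.

10


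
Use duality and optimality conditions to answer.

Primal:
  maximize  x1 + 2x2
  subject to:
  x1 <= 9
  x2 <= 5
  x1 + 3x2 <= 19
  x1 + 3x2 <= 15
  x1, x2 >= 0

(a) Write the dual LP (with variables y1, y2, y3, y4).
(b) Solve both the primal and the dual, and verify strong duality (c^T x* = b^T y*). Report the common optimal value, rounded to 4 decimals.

The standard primal-dual pair for 'max c^T x s.t. A x <= b, x >= 0' is:
  Dual:  min b^T y  s.t.  A^T y >= c,  y >= 0.

So the dual LP is:
  minimize  9y1 + 5y2 + 19y3 + 15y4
  subject to:
    y1 + y3 + y4 >= 1
    y2 + 3y3 + 3y4 >= 2
    y1, y2, y3, y4 >= 0

Solving the primal: x* = (9, 2).
  primal value c^T x* = 13.
Solving the dual: y* = (0.3333, 0, 0, 0.6667).
  dual value b^T y* = 13.
Strong duality: c^T x* = b^T y*. Confirmed.

13


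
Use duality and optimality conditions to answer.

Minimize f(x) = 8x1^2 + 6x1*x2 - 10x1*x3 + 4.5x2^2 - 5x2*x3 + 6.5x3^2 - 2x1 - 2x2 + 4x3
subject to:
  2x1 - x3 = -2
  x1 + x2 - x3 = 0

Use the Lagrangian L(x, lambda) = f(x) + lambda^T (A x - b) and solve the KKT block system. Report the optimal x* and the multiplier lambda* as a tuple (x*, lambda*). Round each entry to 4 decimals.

Form the Lagrangian:
  L(x, lambda) = (1/2) x^T Q x + c^T x + lambda^T (A x - b)
Stationarity (grad_x L = 0): Q x + c + A^T lambda = 0.
Primal feasibility: A x = b.

This gives the KKT block system:
  [ Q   A^T ] [ x     ]   [-c ]
  [ A    0  ] [ lambda ] = [ b ]

Solving the linear system:
  x*      = (-1.2414, 0.7586, -0.4828)
  lambda* = (6.1379, 0.2069)
  f(x*)   = 5.6552

x* = (-1.2414, 0.7586, -0.4828), lambda* = (6.1379, 0.2069)


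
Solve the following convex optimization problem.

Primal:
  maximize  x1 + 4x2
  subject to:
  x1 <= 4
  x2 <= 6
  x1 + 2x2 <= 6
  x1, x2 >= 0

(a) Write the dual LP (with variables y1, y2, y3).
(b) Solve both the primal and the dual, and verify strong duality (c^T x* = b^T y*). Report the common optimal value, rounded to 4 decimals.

The standard primal-dual pair for 'max c^T x s.t. A x <= b, x >= 0' is:
  Dual:  min b^T y  s.t.  A^T y >= c,  y >= 0.

So the dual LP is:
  minimize  4y1 + 6y2 + 6y3
  subject to:
    y1 + y3 >= 1
    y2 + 2y3 >= 4
    y1, y2, y3 >= 0

Solving the primal: x* = (0, 3).
  primal value c^T x* = 12.
Solving the dual: y* = (0, 0, 2).
  dual value b^T y* = 12.
Strong duality: c^T x* = b^T y*. Confirmed.

12


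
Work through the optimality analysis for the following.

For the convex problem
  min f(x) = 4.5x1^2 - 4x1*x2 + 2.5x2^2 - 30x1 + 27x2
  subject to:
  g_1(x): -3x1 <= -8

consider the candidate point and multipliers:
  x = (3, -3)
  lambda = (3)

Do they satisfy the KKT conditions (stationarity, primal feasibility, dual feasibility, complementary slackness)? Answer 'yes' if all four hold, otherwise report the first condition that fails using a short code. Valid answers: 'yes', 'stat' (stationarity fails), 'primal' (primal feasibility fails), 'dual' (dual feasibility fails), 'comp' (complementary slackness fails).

Gradient of f: grad f(x) = Q x + c = (9, 0)
Constraint values g_i(x) = a_i^T x - b_i:
  g_1((3, -3)) = -1
Stationarity residual: grad f(x) + sum_i lambda_i a_i = (0, 0)
  -> stationarity OK
Primal feasibility (all g_i <= 0): OK
Dual feasibility (all lambda_i >= 0): OK
Complementary slackness (lambda_i * g_i(x) = 0 for all i): FAILS

Verdict: the first failing condition is complementary_slackness -> comp.

comp


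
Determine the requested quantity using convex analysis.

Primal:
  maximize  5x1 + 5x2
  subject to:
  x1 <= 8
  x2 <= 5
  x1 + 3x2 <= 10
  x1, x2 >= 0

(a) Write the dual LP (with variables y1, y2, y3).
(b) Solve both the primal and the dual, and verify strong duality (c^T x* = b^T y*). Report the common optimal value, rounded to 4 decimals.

The standard primal-dual pair for 'max c^T x s.t. A x <= b, x >= 0' is:
  Dual:  min b^T y  s.t.  A^T y >= c,  y >= 0.

So the dual LP is:
  minimize  8y1 + 5y2 + 10y3
  subject to:
    y1 + y3 >= 5
    y2 + 3y3 >= 5
    y1, y2, y3 >= 0

Solving the primal: x* = (8, 0.6667).
  primal value c^T x* = 43.3333.
Solving the dual: y* = (3.3333, 0, 1.6667).
  dual value b^T y* = 43.3333.
Strong duality: c^T x* = b^T y*. Confirmed.

43.3333


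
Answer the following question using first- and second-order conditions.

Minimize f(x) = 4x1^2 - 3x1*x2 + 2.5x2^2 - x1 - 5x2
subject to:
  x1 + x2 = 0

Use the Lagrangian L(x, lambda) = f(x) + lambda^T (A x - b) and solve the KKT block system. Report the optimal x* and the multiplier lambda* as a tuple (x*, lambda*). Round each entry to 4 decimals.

Form the Lagrangian:
  L(x, lambda) = (1/2) x^T Q x + c^T x + lambda^T (A x - b)
Stationarity (grad_x L = 0): Q x + c + A^T lambda = 0.
Primal feasibility: A x = b.

This gives the KKT block system:
  [ Q   A^T ] [ x     ]   [-c ]
  [ A    0  ] [ lambda ] = [ b ]

Solving the linear system:
  x*      = (-0.2105, 0.2105)
  lambda* = (3.3158)
  f(x*)   = -0.4211

x* = (-0.2105, 0.2105), lambda* = (3.3158)


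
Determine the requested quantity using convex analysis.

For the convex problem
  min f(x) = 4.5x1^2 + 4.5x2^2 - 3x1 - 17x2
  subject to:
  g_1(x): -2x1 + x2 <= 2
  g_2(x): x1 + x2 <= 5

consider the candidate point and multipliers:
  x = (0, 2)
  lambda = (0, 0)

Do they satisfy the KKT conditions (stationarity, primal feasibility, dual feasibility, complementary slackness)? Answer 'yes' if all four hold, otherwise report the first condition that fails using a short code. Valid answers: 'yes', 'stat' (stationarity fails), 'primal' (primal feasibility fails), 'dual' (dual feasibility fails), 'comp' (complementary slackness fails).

Gradient of f: grad f(x) = Q x + c = (-3, 1)
Constraint values g_i(x) = a_i^T x - b_i:
  g_1((0, 2)) = 0
  g_2((0, 2)) = -3
Stationarity residual: grad f(x) + sum_i lambda_i a_i = (-3, 1)
  -> stationarity FAILS
Primal feasibility (all g_i <= 0): OK
Dual feasibility (all lambda_i >= 0): OK
Complementary slackness (lambda_i * g_i(x) = 0 for all i): OK

Verdict: the first failing condition is stationarity -> stat.

stat


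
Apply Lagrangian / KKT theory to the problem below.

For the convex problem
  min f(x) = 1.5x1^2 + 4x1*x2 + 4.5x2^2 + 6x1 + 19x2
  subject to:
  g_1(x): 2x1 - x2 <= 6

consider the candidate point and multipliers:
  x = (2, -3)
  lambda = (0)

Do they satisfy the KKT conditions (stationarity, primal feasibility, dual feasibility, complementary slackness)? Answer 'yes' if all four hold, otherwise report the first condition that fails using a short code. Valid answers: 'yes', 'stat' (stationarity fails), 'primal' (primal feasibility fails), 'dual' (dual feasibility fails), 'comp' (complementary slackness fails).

Gradient of f: grad f(x) = Q x + c = (0, 0)
Constraint values g_i(x) = a_i^T x - b_i:
  g_1((2, -3)) = 1
Stationarity residual: grad f(x) + sum_i lambda_i a_i = (0, 0)
  -> stationarity OK
Primal feasibility (all g_i <= 0): FAILS
Dual feasibility (all lambda_i >= 0): OK
Complementary slackness (lambda_i * g_i(x) = 0 for all i): OK

Verdict: the first failing condition is primal_feasibility -> primal.

primal


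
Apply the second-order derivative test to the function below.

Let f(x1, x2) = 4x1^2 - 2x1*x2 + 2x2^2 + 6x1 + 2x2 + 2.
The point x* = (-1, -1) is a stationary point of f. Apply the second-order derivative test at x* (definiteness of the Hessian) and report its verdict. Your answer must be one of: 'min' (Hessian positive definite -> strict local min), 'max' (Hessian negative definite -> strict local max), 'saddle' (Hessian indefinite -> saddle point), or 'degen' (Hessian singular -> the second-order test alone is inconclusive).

Compute the Hessian H = grad^2 f:
  H = [[8, -2], [-2, 4]]
Verify stationarity: grad f(x*) = H x* + g = (0, 0).
Eigenvalues of H: 3.1716, 8.8284.
Both eigenvalues > 0, so H is positive definite -> x* is a strict local min.

min


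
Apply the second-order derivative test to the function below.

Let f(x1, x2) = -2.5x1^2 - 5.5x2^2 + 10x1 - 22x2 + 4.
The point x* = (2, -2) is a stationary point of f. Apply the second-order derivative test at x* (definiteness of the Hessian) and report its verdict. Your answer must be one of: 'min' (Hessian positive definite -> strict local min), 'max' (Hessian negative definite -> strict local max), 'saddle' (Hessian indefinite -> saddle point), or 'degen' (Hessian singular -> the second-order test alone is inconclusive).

Compute the Hessian H = grad^2 f:
  H = [[-5, 0], [0, -11]]
Verify stationarity: grad f(x*) = H x* + g = (0, 0).
Eigenvalues of H: -11, -5.
Both eigenvalues < 0, so H is negative definite -> x* is a strict local max.

max


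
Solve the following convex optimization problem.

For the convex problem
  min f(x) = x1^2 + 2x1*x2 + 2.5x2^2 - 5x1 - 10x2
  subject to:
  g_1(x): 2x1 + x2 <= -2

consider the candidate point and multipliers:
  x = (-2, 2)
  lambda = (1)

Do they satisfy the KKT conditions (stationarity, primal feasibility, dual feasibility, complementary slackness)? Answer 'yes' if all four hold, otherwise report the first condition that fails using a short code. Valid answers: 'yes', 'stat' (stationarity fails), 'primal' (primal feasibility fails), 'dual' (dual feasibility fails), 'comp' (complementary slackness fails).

Gradient of f: grad f(x) = Q x + c = (-5, -4)
Constraint values g_i(x) = a_i^T x - b_i:
  g_1((-2, 2)) = 0
Stationarity residual: grad f(x) + sum_i lambda_i a_i = (-3, -3)
  -> stationarity FAILS
Primal feasibility (all g_i <= 0): OK
Dual feasibility (all lambda_i >= 0): OK
Complementary slackness (lambda_i * g_i(x) = 0 for all i): OK

Verdict: the first failing condition is stationarity -> stat.

stat


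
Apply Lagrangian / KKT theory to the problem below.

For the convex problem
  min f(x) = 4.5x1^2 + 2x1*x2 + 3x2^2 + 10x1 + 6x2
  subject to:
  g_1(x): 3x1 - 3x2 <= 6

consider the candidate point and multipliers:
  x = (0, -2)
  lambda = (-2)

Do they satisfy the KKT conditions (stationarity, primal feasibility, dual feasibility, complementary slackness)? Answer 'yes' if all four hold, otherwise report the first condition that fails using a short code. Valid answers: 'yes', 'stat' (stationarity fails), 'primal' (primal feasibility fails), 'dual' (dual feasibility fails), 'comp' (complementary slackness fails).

Gradient of f: grad f(x) = Q x + c = (6, -6)
Constraint values g_i(x) = a_i^T x - b_i:
  g_1((0, -2)) = 0
Stationarity residual: grad f(x) + sum_i lambda_i a_i = (0, 0)
  -> stationarity OK
Primal feasibility (all g_i <= 0): OK
Dual feasibility (all lambda_i >= 0): FAILS
Complementary slackness (lambda_i * g_i(x) = 0 for all i): OK

Verdict: the first failing condition is dual_feasibility -> dual.

dual


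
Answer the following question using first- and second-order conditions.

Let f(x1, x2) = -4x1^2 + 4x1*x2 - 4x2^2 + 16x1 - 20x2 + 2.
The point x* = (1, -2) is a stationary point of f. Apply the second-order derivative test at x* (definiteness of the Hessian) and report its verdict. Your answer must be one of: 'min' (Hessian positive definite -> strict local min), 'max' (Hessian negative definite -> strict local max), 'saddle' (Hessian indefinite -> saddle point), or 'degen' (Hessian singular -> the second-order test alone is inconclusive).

Compute the Hessian H = grad^2 f:
  H = [[-8, 4], [4, -8]]
Verify stationarity: grad f(x*) = H x* + g = (0, 0).
Eigenvalues of H: -12, -4.
Both eigenvalues < 0, so H is negative definite -> x* is a strict local max.

max


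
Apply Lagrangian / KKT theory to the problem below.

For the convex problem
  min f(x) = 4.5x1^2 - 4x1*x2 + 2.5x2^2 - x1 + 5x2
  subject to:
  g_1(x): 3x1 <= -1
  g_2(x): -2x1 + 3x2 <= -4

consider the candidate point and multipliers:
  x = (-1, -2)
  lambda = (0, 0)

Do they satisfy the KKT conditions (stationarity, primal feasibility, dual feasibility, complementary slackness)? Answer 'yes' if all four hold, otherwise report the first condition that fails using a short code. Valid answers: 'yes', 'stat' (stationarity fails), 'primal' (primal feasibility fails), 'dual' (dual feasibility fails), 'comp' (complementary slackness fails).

Gradient of f: grad f(x) = Q x + c = (-2, -1)
Constraint values g_i(x) = a_i^T x - b_i:
  g_1((-1, -2)) = -2
  g_2((-1, -2)) = 0
Stationarity residual: grad f(x) + sum_i lambda_i a_i = (-2, -1)
  -> stationarity FAILS
Primal feasibility (all g_i <= 0): OK
Dual feasibility (all lambda_i >= 0): OK
Complementary slackness (lambda_i * g_i(x) = 0 for all i): OK

Verdict: the first failing condition is stationarity -> stat.

stat


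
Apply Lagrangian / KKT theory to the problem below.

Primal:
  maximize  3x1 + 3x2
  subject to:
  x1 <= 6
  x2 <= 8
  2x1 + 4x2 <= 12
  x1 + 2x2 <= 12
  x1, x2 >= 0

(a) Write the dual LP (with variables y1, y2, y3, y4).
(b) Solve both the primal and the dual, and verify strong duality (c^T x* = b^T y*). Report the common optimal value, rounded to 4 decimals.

The standard primal-dual pair for 'max c^T x s.t. A x <= b, x >= 0' is:
  Dual:  min b^T y  s.t.  A^T y >= c,  y >= 0.

So the dual LP is:
  minimize  6y1 + 8y2 + 12y3 + 12y4
  subject to:
    y1 + 2y3 + y4 >= 3
    y2 + 4y3 + 2y4 >= 3
    y1, y2, y3, y4 >= 0

Solving the primal: x* = (6, 0).
  primal value c^T x* = 18.
Solving the dual: y* = (1.5, 0, 0.75, 0).
  dual value b^T y* = 18.
Strong duality: c^T x* = b^T y*. Confirmed.

18


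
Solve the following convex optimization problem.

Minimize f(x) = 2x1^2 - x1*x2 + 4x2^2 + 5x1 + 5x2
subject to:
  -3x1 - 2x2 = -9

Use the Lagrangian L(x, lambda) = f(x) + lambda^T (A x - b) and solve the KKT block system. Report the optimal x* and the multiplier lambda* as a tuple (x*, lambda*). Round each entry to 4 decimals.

Form the Lagrangian:
  L(x, lambda) = (1/2) x^T Q x + c^T x + lambda^T (A x - b)
Stationarity (grad_x L = 0): Q x + c + A^T lambda = 0.
Primal feasibility: A x = b.

This gives the KKT block system:
  [ Q   A^T ] [ x     ]   [-c ]
  [ A    0  ] [ lambda ] = [ b ]

Solving the linear system:
  x*      = (2.44, 0.84)
  lambda* = (4.64)
  f(x*)   = 29.08

x* = (2.44, 0.84), lambda* = (4.64)


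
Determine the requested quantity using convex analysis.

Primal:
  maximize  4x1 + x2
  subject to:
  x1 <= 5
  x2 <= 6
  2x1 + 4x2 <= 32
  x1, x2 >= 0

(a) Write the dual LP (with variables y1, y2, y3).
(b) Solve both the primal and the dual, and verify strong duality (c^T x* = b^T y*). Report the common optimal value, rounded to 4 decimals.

The standard primal-dual pair for 'max c^T x s.t. A x <= b, x >= 0' is:
  Dual:  min b^T y  s.t.  A^T y >= c,  y >= 0.

So the dual LP is:
  minimize  5y1 + 6y2 + 32y3
  subject to:
    y1 + 2y3 >= 4
    y2 + 4y3 >= 1
    y1, y2, y3 >= 0

Solving the primal: x* = (5, 5.5).
  primal value c^T x* = 25.5.
Solving the dual: y* = (3.5, 0, 0.25).
  dual value b^T y* = 25.5.
Strong duality: c^T x* = b^T y*. Confirmed.

25.5


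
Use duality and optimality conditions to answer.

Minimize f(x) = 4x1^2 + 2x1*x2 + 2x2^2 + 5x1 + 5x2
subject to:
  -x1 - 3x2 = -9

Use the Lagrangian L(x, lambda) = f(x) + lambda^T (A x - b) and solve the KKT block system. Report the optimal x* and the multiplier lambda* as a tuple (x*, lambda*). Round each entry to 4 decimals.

Form the Lagrangian:
  L(x, lambda) = (1/2) x^T Q x + c^T x + lambda^T (A x - b)
Stationarity (grad_x L = 0): Q x + c + A^T lambda = 0.
Primal feasibility: A x = b.

This gives the KKT block system:
  [ Q   A^T ] [ x     ]   [-c ]
  [ A    0  ] [ lambda ] = [ b ]

Solving the linear system:
  x*      = (-0.75, 3.25)
  lambda* = (5.5)
  f(x*)   = 31

x* = (-0.75, 3.25), lambda* = (5.5)


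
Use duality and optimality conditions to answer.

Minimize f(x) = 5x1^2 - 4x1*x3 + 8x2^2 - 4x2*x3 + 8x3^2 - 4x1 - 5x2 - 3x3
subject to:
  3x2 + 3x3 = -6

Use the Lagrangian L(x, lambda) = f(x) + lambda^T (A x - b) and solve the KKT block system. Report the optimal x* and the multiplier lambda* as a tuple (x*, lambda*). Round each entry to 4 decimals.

Form the Lagrangian:
  L(x, lambda) = (1/2) x^T Q x + c^T x + lambda^T (A x - b)
Stationarity (grad_x L = 0): Q x + c + A^T lambda = 0.
Primal feasibility: A x = b.

This gives the KKT block system:
  [ Q   A^T ] [ x     ]   [-c ]
  [ A    0  ] [ lambda ] = [ b ]

Solving the linear system:
  x*      = (-0.0208, -0.9479, -1.0521)
  lambda* = (5.3194)
  f(x*)   = 19.9479

x* = (-0.0208, -0.9479, -1.0521), lambda* = (5.3194)


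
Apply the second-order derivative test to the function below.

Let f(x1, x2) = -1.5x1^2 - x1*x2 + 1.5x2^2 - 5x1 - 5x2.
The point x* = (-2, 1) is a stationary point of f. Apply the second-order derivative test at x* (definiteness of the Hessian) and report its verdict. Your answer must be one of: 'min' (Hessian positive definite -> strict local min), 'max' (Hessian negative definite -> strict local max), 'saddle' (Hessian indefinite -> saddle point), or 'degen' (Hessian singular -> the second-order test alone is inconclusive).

Compute the Hessian H = grad^2 f:
  H = [[-3, -1], [-1, 3]]
Verify stationarity: grad f(x*) = H x* + g = (0, 0).
Eigenvalues of H: -3.1623, 3.1623.
Eigenvalues have mixed signs, so H is indefinite -> x* is a saddle point.

saddle


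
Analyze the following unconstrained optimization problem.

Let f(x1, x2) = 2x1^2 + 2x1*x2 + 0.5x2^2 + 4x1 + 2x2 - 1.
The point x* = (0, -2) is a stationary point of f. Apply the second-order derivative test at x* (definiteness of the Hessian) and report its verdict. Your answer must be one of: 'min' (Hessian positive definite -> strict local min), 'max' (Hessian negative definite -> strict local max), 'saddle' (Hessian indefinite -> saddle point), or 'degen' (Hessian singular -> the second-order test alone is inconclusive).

Compute the Hessian H = grad^2 f:
  H = [[4, 2], [2, 1]]
Verify stationarity: grad f(x*) = H x* + g = (0, 0).
Eigenvalues of H: 0, 5.
H has a zero eigenvalue (singular; positive semidefinite but not definite), so H is neither positive definite, negative definite, nor indefinite. The second-order test alone is inconclusive -> degen.
(Indeed, f is constant along the null direction of H through x*, so x* is not a strict local extremum.)

degen


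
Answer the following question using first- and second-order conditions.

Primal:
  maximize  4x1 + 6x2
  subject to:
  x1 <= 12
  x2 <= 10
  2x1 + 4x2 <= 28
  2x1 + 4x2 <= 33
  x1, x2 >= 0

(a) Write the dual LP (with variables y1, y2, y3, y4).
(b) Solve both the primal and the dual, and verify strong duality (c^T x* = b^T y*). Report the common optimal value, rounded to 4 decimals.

The standard primal-dual pair for 'max c^T x s.t. A x <= b, x >= 0' is:
  Dual:  min b^T y  s.t.  A^T y >= c,  y >= 0.

So the dual LP is:
  minimize  12y1 + 10y2 + 28y3 + 33y4
  subject to:
    y1 + 2y3 + 2y4 >= 4
    y2 + 4y3 + 4y4 >= 6
    y1, y2, y3, y4 >= 0

Solving the primal: x* = (12, 1).
  primal value c^T x* = 54.
Solving the dual: y* = (1, 0, 1.5, 0).
  dual value b^T y* = 54.
Strong duality: c^T x* = b^T y*. Confirmed.

54


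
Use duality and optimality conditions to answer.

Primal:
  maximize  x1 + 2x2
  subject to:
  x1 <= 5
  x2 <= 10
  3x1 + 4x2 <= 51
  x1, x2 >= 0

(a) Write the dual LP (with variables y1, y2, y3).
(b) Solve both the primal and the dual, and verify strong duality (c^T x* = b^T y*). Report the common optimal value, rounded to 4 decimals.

The standard primal-dual pair for 'max c^T x s.t. A x <= b, x >= 0' is:
  Dual:  min b^T y  s.t.  A^T y >= c,  y >= 0.

So the dual LP is:
  minimize  5y1 + 10y2 + 51y3
  subject to:
    y1 + 3y3 >= 1
    y2 + 4y3 >= 2
    y1, y2, y3 >= 0

Solving the primal: x* = (3.6667, 10).
  primal value c^T x* = 23.6667.
Solving the dual: y* = (0, 0.6667, 0.3333).
  dual value b^T y* = 23.6667.
Strong duality: c^T x* = b^T y*. Confirmed.

23.6667


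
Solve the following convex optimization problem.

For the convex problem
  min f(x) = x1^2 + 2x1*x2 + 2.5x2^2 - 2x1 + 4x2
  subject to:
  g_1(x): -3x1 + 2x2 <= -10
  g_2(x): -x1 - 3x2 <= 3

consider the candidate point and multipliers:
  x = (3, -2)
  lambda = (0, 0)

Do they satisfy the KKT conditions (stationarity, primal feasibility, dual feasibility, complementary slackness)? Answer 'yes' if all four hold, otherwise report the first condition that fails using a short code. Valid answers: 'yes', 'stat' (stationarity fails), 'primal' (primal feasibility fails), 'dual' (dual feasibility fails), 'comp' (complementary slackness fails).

Gradient of f: grad f(x) = Q x + c = (0, 0)
Constraint values g_i(x) = a_i^T x - b_i:
  g_1((3, -2)) = -3
  g_2((3, -2)) = 0
Stationarity residual: grad f(x) + sum_i lambda_i a_i = (0, 0)
  -> stationarity OK
Primal feasibility (all g_i <= 0): OK
Dual feasibility (all lambda_i >= 0): OK
Complementary slackness (lambda_i * g_i(x) = 0 for all i): OK

Verdict: yes, KKT holds.

yes


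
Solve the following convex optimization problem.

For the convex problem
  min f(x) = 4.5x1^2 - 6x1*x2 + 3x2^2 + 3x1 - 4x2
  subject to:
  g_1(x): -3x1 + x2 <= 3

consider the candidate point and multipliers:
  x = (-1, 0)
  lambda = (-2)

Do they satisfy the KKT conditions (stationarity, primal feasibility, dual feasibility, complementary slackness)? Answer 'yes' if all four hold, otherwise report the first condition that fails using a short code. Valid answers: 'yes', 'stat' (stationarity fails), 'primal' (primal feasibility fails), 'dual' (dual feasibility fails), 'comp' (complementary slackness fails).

Gradient of f: grad f(x) = Q x + c = (-6, 2)
Constraint values g_i(x) = a_i^T x - b_i:
  g_1((-1, 0)) = 0
Stationarity residual: grad f(x) + sum_i lambda_i a_i = (0, 0)
  -> stationarity OK
Primal feasibility (all g_i <= 0): OK
Dual feasibility (all lambda_i >= 0): FAILS
Complementary slackness (lambda_i * g_i(x) = 0 for all i): OK

Verdict: the first failing condition is dual_feasibility -> dual.

dual


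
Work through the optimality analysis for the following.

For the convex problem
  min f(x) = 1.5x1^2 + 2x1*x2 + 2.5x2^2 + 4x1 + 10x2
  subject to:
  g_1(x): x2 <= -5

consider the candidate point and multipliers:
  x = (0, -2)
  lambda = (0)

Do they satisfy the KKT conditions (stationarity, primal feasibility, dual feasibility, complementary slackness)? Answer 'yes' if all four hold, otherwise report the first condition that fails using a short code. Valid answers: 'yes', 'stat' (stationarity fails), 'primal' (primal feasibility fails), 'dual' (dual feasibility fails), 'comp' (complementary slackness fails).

Gradient of f: grad f(x) = Q x + c = (0, 0)
Constraint values g_i(x) = a_i^T x - b_i:
  g_1((0, -2)) = 3
Stationarity residual: grad f(x) + sum_i lambda_i a_i = (0, 0)
  -> stationarity OK
Primal feasibility (all g_i <= 0): FAILS
Dual feasibility (all lambda_i >= 0): OK
Complementary slackness (lambda_i * g_i(x) = 0 for all i): OK

Verdict: the first failing condition is primal_feasibility -> primal.

primal


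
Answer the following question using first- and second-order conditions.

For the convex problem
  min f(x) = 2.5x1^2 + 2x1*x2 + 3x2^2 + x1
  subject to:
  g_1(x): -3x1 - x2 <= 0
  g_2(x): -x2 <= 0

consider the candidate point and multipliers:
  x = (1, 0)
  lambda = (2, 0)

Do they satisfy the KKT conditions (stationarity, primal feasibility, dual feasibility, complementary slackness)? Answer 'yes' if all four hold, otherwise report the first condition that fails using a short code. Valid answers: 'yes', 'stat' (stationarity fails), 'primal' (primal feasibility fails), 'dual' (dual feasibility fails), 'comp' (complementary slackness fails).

Gradient of f: grad f(x) = Q x + c = (6, 2)
Constraint values g_i(x) = a_i^T x - b_i:
  g_1((1, 0)) = -3
  g_2((1, 0)) = 0
Stationarity residual: grad f(x) + sum_i lambda_i a_i = (0, 0)
  -> stationarity OK
Primal feasibility (all g_i <= 0): OK
Dual feasibility (all lambda_i >= 0): OK
Complementary slackness (lambda_i * g_i(x) = 0 for all i): FAILS

Verdict: the first failing condition is complementary_slackness -> comp.

comp


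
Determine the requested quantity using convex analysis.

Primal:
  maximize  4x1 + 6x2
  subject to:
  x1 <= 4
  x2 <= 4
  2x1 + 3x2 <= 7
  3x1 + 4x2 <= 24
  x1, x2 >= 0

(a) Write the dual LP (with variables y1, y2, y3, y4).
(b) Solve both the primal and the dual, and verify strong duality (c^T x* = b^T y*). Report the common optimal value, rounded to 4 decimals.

The standard primal-dual pair for 'max c^T x s.t. A x <= b, x >= 0' is:
  Dual:  min b^T y  s.t.  A^T y >= c,  y >= 0.

So the dual LP is:
  minimize  4y1 + 4y2 + 7y3 + 24y4
  subject to:
    y1 + 2y3 + 3y4 >= 4
    y2 + 3y3 + 4y4 >= 6
    y1, y2, y3, y4 >= 0

Solving the primal: x* = (3.5, 0).
  primal value c^T x* = 14.
Solving the dual: y* = (0, 0, 2, 0).
  dual value b^T y* = 14.
Strong duality: c^T x* = b^T y*. Confirmed.

14


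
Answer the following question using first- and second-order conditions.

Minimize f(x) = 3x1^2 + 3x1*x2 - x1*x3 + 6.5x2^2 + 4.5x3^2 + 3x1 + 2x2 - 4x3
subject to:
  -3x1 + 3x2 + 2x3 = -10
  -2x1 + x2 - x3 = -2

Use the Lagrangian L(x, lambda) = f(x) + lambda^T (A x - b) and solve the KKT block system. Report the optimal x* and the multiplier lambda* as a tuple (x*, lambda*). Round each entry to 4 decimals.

Form the Lagrangian:
  L(x, lambda) = (1/2) x^T Q x + c^T x + lambda^T (A x - b)
Stationarity (grad_x L = 0): Q x + c + A^T lambda = 0.
Primal feasibility: A x = b.

This gives the KKT block system:
  [ Q   A^T ] [ x     ]   [-c ]
  [ A    0  ] [ lambda ] = [ b ]

Solving the linear system:
  x*      = (1.0388, -1.3457, -1.4233)
  lambda* = (6.0451, -5.7581)
  f(x*)   = 27.5266

x* = (1.0388, -1.3457, -1.4233), lambda* = (6.0451, -5.7581)


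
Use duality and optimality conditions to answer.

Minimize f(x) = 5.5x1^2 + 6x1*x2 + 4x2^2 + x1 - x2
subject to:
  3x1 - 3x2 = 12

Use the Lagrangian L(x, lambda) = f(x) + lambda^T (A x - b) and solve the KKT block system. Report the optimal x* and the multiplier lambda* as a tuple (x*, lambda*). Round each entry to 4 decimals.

Form the Lagrangian:
  L(x, lambda) = (1/2) x^T Q x + c^T x + lambda^T (A x - b)
Stationarity (grad_x L = 0): Q x + c + A^T lambda = 0.
Primal feasibility: A x = b.

This gives the KKT block system:
  [ Q   A^T ] [ x     ]   [-c ]
  [ A    0  ] [ lambda ] = [ b ]

Solving the linear system:
  x*      = (1.8065, -2.1935)
  lambda* = (-2.5699)
  f(x*)   = 17.4194

x* = (1.8065, -2.1935), lambda* = (-2.5699)


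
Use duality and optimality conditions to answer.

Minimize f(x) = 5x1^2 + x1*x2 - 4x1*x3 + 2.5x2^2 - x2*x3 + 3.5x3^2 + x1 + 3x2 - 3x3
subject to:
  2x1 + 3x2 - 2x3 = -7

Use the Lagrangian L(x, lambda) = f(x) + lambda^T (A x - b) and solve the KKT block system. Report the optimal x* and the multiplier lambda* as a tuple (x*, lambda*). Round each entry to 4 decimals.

Form the Lagrangian:
  L(x, lambda) = (1/2) x^T Q x + c^T x + lambda^T (A x - b)
Stationarity (grad_x L = 0): Q x + c + A^T lambda = 0.
Primal feasibility: A x = b.

This gives the KKT block system:
  [ Q   A^T ] [ x     ]   [-c ]
  [ A    0  ] [ lambda ] = [ b ]

Solving the linear system:
  x*      = (-0.0573, -1.7742, 0.7814)
  lambda* = (2.2366)
  f(x*)   = 3.9659

x* = (-0.0573, -1.7742, 0.7814), lambda* = (2.2366)


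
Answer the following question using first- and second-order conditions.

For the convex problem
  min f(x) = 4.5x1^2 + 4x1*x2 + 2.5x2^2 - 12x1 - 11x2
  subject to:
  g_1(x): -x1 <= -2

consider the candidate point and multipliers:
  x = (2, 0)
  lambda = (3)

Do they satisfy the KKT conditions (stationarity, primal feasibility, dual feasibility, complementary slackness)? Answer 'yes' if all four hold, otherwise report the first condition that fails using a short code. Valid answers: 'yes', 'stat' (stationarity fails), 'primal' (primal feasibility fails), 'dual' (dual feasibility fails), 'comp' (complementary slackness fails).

Gradient of f: grad f(x) = Q x + c = (6, -3)
Constraint values g_i(x) = a_i^T x - b_i:
  g_1((2, 0)) = 0
Stationarity residual: grad f(x) + sum_i lambda_i a_i = (3, -3)
  -> stationarity FAILS
Primal feasibility (all g_i <= 0): OK
Dual feasibility (all lambda_i >= 0): OK
Complementary slackness (lambda_i * g_i(x) = 0 for all i): OK

Verdict: the first failing condition is stationarity -> stat.

stat


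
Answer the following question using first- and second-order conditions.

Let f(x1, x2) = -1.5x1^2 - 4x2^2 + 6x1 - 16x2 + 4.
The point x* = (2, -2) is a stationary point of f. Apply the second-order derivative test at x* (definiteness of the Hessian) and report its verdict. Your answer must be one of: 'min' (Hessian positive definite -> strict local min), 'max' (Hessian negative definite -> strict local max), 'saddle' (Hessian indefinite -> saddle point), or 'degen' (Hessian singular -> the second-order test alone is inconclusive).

Compute the Hessian H = grad^2 f:
  H = [[-3, 0], [0, -8]]
Verify stationarity: grad f(x*) = H x* + g = (0, 0).
Eigenvalues of H: -8, -3.
Both eigenvalues < 0, so H is negative definite -> x* is a strict local max.

max


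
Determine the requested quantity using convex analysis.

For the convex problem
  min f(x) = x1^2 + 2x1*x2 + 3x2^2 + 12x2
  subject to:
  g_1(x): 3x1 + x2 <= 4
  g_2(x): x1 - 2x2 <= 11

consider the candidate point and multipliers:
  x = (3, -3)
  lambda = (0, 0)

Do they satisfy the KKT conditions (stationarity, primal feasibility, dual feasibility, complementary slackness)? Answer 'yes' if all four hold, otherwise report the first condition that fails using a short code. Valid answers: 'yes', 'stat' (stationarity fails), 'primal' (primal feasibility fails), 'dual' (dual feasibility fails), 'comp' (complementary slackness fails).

Gradient of f: grad f(x) = Q x + c = (0, 0)
Constraint values g_i(x) = a_i^T x - b_i:
  g_1((3, -3)) = 2
  g_2((3, -3)) = -2
Stationarity residual: grad f(x) + sum_i lambda_i a_i = (0, 0)
  -> stationarity OK
Primal feasibility (all g_i <= 0): FAILS
Dual feasibility (all lambda_i >= 0): OK
Complementary slackness (lambda_i * g_i(x) = 0 for all i): OK

Verdict: the first failing condition is primal_feasibility -> primal.

primal


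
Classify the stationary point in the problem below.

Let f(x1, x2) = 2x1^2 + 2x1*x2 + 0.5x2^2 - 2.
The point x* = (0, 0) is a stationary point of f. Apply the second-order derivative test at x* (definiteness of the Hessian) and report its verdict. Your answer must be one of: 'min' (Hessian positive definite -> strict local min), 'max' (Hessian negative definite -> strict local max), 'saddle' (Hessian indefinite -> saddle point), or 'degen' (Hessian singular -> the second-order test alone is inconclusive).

Compute the Hessian H = grad^2 f:
  H = [[4, 2], [2, 1]]
Verify stationarity: grad f(x*) = H x* + g = (0, 0).
Eigenvalues of H: 0, 5.
H has a zero eigenvalue (singular; positive semidefinite but not definite), so H is neither positive definite, negative definite, nor indefinite. The second-order test alone is inconclusive -> degen.
(Indeed, f is constant along the null direction of H through x*, so x* is not a strict local extremum.)

degen


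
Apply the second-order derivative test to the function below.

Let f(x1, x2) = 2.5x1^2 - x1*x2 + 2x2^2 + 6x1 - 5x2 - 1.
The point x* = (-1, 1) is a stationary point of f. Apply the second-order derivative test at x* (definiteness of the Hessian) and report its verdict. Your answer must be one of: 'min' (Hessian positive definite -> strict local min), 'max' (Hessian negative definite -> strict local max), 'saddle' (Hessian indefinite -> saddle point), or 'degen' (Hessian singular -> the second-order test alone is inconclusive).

Compute the Hessian H = grad^2 f:
  H = [[5, -1], [-1, 4]]
Verify stationarity: grad f(x*) = H x* + g = (0, 0).
Eigenvalues of H: 3.382, 5.618.
Both eigenvalues > 0, so H is positive definite -> x* is a strict local min.

min


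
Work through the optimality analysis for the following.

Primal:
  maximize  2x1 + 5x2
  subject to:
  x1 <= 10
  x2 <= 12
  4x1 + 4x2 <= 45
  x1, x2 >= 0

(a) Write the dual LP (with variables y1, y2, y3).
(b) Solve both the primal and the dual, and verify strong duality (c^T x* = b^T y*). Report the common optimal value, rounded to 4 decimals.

The standard primal-dual pair for 'max c^T x s.t. A x <= b, x >= 0' is:
  Dual:  min b^T y  s.t.  A^T y >= c,  y >= 0.

So the dual LP is:
  minimize  10y1 + 12y2 + 45y3
  subject to:
    y1 + 4y3 >= 2
    y2 + 4y3 >= 5
    y1, y2, y3 >= 0

Solving the primal: x* = (0, 11.25).
  primal value c^T x* = 56.25.
Solving the dual: y* = (0, 0, 1.25).
  dual value b^T y* = 56.25.
Strong duality: c^T x* = b^T y*. Confirmed.

56.25


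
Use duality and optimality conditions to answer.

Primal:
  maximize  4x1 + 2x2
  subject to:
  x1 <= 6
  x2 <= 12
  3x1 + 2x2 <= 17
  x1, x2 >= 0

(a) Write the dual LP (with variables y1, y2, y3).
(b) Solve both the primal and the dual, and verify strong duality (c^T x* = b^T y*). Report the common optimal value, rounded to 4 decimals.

The standard primal-dual pair for 'max c^T x s.t. A x <= b, x >= 0' is:
  Dual:  min b^T y  s.t.  A^T y >= c,  y >= 0.

So the dual LP is:
  minimize  6y1 + 12y2 + 17y3
  subject to:
    y1 + 3y3 >= 4
    y2 + 2y3 >= 2
    y1, y2, y3 >= 0

Solving the primal: x* = (5.6667, 0).
  primal value c^T x* = 22.6667.
Solving the dual: y* = (0, 0, 1.3333).
  dual value b^T y* = 22.6667.
Strong duality: c^T x* = b^T y*. Confirmed.

22.6667


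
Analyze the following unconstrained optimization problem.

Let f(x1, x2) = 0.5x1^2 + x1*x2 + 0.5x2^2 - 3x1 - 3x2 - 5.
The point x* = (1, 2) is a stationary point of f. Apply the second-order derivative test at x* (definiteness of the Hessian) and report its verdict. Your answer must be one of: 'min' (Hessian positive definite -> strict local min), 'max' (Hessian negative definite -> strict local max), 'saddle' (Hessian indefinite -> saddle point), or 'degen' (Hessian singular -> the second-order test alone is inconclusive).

Compute the Hessian H = grad^2 f:
  H = [[1, 1], [1, 1]]
Verify stationarity: grad f(x*) = H x* + g = (0, 0).
Eigenvalues of H: 0, 2.
H has a zero eigenvalue (singular; positive semidefinite but not definite), so H is neither positive definite, negative definite, nor indefinite. The second-order test alone is inconclusive -> degen.
(Indeed, f is constant along the null direction of H through x*, so x* is not a strict local extremum.)

degen


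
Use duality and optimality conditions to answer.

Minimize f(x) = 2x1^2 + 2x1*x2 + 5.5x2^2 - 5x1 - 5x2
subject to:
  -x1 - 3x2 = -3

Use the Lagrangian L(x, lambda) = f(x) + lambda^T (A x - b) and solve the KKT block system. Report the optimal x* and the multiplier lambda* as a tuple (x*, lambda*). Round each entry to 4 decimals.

Form the Lagrangian:
  L(x, lambda) = (1/2) x^T Q x + c^T x + lambda^T (A x - b)
Stationarity (grad_x L = 0): Q x + c + A^T lambda = 0.
Primal feasibility: A x = b.

This gives the KKT block system:
  [ Q   A^T ] [ x     ]   [-c ]
  [ A    0  ] [ lambda ] = [ b ]

Solving the linear system:
  x*      = (1.2857, 0.5714)
  lambda* = (1.2857)
  f(x*)   = -2.7143

x* = (1.2857, 0.5714), lambda* = (1.2857)


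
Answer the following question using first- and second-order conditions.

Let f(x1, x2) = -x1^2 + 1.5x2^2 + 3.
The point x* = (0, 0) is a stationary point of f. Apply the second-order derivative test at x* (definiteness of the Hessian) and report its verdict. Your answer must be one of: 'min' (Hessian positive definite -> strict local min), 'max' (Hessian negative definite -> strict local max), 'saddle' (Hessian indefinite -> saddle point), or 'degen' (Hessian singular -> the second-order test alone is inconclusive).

Compute the Hessian H = grad^2 f:
  H = [[-2, 0], [0, 3]]
Verify stationarity: grad f(x*) = H x* + g = (0, 0).
Eigenvalues of H: -2, 3.
Eigenvalues have mixed signs, so H is indefinite -> x* is a saddle point.

saddle


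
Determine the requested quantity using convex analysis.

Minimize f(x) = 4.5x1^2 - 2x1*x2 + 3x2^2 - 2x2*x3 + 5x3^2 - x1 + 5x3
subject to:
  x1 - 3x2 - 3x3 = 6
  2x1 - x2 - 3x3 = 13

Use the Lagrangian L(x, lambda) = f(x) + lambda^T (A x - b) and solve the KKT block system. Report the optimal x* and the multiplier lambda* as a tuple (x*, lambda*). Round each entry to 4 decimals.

Form the Lagrangian:
  L(x, lambda) = (1/2) x^T Q x + c^T x + lambda^T (A x - b)
Stationarity (grad_x L = 0): Q x + c + A^T lambda = 0.
Primal feasibility: A x = b.

This gives the KKT block system:
  [ Q   A^T ] [ x     ]   [-c ]
  [ A    0  ] [ lambda ] = [ b ]

Solving the linear system:
  x*      = (3.3868, 1.8066, -2.6776)
  lambda* = (8.9421, -17.4053)
  f(x*)   = 77.9204

x* = (3.3868, 1.8066, -2.6776), lambda* = (8.9421, -17.4053)


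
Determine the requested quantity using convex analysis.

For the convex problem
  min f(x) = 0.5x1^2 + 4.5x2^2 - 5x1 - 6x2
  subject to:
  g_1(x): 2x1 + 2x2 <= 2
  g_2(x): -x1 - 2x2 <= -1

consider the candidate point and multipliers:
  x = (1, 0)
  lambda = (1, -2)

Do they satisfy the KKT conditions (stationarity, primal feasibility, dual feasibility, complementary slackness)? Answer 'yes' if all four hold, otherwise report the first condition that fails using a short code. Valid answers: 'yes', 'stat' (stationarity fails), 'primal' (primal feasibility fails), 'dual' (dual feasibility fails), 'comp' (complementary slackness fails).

Gradient of f: grad f(x) = Q x + c = (-4, -6)
Constraint values g_i(x) = a_i^T x - b_i:
  g_1((1, 0)) = 0
  g_2((1, 0)) = 0
Stationarity residual: grad f(x) + sum_i lambda_i a_i = (0, 0)
  -> stationarity OK
Primal feasibility (all g_i <= 0): OK
Dual feasibility (all lambda_i >= 0): FAILS
Complementary slackness (lambda_i * g_i(x) = 0 for all i): OK

Verdict: the first failing condition is dual_feasibility -> dual.

dual


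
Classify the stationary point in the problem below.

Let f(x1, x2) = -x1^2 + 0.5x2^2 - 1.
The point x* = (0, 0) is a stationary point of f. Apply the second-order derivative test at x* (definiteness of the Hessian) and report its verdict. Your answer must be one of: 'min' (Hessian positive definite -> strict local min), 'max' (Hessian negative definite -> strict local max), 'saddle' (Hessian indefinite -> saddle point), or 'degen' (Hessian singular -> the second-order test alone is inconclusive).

Compute the Hessian H = grad^2 f:
  H = [[-2, 0], [0, 1]]
Verify stationarity: grad f(x*) = H x* + g = (0, 0).
Eigenvalues of H: -2, 1.
Eigenvalues have mixed signs, so H is indefinite -> x* is a saddle point.

saddle
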